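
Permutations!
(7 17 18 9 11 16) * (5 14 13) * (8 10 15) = (5 14 13)(7 17 18 9 11 16)(8 10 15) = [0, 1, 2, 3, 4, 14, 6, 17, 10, 11, 15, 16, 12, 5, 13, 8, 7, 18, 9]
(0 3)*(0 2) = (0 3 2) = [3, 1, 0, 2]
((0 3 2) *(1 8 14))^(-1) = ((0 3 2)(1 8 14))^(-1) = (0 2 3)(1 14 8)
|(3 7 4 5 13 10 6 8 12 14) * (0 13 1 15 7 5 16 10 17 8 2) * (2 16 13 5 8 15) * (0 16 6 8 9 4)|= 16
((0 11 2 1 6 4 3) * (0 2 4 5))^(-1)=(0 5 6 1 2 3 4 11)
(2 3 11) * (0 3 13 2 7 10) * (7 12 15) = [3, 1, 13, 11, 4, 5, 6, 10, 8, 9, 0, 12, 15, 2, 14, 7] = (0 3 11 12 15 7 10)(2 13)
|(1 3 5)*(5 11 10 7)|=|(1 3 11 10 7 5)|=6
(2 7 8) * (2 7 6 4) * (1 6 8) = (1 6 4 2 8 7) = [0, 6, 8, 3, 2, 5, 4, 1, 7]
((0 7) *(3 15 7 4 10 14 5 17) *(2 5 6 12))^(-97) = ((0 4 10 14 6 12 2 5 17 3 15 7))^(-97) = (0 7 15 3 17 5 2 12 6 14 10 4)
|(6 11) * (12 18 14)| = 6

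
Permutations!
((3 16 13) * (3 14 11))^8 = (3 14 16 11 13)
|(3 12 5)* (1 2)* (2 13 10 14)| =15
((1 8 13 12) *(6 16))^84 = (16)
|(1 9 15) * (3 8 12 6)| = |(1 9 15)(3 8 12 6)| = 12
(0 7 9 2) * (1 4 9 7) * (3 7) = (0 1 4 9 2)(3 7) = [1, 4, 0, 7, 9, 5, 6, 3, 8, 2]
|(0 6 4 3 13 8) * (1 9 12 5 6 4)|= |(0 4 3 13 8)(1 9 12 5 6)|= 5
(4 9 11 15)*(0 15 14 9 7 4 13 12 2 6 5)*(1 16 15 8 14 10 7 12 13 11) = (0 8 14 9 1 16 15 11 10 7 4 12 2 6 5) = [8, 16, 6, 3, 12, 0, 5, 4, 14, 1, 7, 10, 2, 13, 9, 11, 15]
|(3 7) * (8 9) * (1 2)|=|(1 2)(3 7)(8 9)|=2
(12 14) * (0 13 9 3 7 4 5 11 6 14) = (0 13 9 3 7 4 5 11 6 14 12) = [13, 1, 2, 7, 5, 11, 14, 4, 8, 3, 10, 6, 0, 9, 12]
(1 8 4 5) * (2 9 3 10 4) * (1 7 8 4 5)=(1 4)(2 9 3 10 5 7 8)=[0, 4, 9, 10, 1, 7, 6, 8, 2, 3, 5]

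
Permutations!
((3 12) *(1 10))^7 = ((1 10)(3 12))^7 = (1 10)(3 12)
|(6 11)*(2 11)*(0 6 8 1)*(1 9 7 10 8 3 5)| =28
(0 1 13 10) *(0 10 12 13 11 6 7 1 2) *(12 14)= [2, 11, 0, 3, 4, 5, 7, 1, 8, 9, 10, 6, 13, 14, 12]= (0 2)(1 11 6 7)(12 13 14)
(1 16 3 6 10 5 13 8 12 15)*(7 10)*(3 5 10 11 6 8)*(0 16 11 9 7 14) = [16, 11, 2, 8, 4, 13, 14, 9, 12, 7, 10, 6, 15, 3, 0, 1, 5] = (0 16 5 13 3 8 12 15 1 11 6 14)(7 9)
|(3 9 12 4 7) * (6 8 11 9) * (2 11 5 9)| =|(2 11)(3 6 8 5 9 12 4 7)| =8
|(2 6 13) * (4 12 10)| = |(2 6 13)(4 12 10)| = 3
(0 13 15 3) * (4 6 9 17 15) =(0 13 4 6 9 17 15 3) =[13, 1, 2, 0, 6, 5, 9, 7, 8, 17, 10, 11, 12, 4, 14, 3, 16, 15]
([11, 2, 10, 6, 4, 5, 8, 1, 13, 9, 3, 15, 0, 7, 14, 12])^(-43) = (0 11 15 12)(1 8 10 7 6 2 13 3)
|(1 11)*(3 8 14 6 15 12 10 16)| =|(1 11)(3 8 14 6 15 12 10 16)| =8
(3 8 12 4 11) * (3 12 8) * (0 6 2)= (0 6 2)(4 11 12)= [6, 1, 0, 3, 11, 5, 2, 7, 8, 9, 10, 12, 4]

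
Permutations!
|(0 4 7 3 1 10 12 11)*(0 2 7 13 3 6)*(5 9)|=22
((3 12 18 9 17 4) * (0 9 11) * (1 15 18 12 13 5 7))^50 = ((0 9 17 4 3 13 5 7 1 15 18 11))^50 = (0 17 3 5 1 18)(4 13 7 15 11 9)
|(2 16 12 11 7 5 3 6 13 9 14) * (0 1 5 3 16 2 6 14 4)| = 13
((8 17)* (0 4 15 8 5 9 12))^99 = (0 8 9 4 17 12 15 5)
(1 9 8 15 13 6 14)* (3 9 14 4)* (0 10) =(0 10)(1 14)(3 9 8 15 13 6 4) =[10, 14, 2, 9, 3, 5, 4, 7, 15, 8, 0, 11, 12, 6, 1, 13]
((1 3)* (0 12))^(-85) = (0 12)(1 3)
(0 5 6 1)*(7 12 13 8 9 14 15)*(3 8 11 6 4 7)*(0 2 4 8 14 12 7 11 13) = (0 5 8 9 12)(1 2 4 11 6)(3 14 15) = [5, 2, 4, 14, 11, 8, 1, 7, 9, 12, 10, 6, 0, 13, 15, 3]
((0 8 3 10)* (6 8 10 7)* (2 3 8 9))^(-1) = (0 10)(2 9 6 7 3)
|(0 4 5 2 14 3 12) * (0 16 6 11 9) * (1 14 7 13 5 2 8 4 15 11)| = 12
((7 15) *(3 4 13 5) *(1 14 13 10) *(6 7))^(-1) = (1 10 4 3 5 13 14)(6 15 7)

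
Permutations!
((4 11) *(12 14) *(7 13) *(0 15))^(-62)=(15)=((0 15)(4 11)(7 13)(12 14))^(-62)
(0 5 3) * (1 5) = (0 1 5 3) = [1, 5, 2, 0, 4, 3]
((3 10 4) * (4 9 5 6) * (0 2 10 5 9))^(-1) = (0 10 2)(3 4 6 5)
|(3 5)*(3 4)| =|(3 5 4)| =3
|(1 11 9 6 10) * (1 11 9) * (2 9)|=|(1 2 9 6 10 11)|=6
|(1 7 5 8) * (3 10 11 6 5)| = 8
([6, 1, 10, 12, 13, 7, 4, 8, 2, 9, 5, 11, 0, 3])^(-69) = [13, 1, 10, 6, 12, 7, 3, 8, 2, 9, 5, 11, 4, 0]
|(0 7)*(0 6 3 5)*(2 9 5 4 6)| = |(0 7 2 9 5)(3 4 6)| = 15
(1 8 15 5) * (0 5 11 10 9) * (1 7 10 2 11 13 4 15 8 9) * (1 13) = (0 5 7 10 13 4 15 1 9)(2 11) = [5, 9, 11, 3, 15, 7, 6, 10, 8, 0, 13, 2, 12, 4, 14, 1]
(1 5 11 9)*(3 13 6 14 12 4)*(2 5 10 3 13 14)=(1 10 3 14 12 4 13 6 2 5 11 9)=[0, 10, 5, 14, 13, 11, 2, 7, 8, 1, 3, 9, 4, 6, 12]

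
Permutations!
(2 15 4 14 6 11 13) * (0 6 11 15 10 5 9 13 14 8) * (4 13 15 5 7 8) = [6, 1, 10, 3, 4, 9, 5, 8, 0, 15, 7, 14, 12, 2, 11, 13] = (0 6 5 9 15 13 2 10 7 8)(11 14)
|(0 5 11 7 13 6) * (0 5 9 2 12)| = |(0 9 2 12)(5 11 7 13 6)| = 20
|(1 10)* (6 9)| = |(1 10)(6 9)| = 2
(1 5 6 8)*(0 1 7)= [1, 5, 2, 3, 4, 6, 8, 0, 7]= (0 1 5 6 8 7)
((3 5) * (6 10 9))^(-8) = (6 10 9)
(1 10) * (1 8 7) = (1 10 8 7) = [0, 10, 2, 3, 4, 5, 6, 1, 7, 9, 8]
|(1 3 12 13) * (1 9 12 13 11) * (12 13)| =|(1 3 12 11)(9 13)| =4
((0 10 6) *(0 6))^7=(0 10)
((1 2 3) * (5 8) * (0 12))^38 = ((0 12)(1 2 3)(5 8))^38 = (12)(1 3 2)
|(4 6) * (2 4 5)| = |(2 4 6 5)| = 4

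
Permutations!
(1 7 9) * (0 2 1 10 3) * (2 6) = (0 6 2 1 7 9 10 3) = [6, 7, 1, 0, 4, 5, 2, 9, 8, 10, 3]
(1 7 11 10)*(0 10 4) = [10, 7, 2, 3, 0, 5, 6, 11, 8, 9, 1, 4] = (0 10 1 7 11 4)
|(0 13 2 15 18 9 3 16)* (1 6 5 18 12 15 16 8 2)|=22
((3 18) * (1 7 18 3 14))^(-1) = (1 14 18 7) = ((1 7 18 14))^(-1)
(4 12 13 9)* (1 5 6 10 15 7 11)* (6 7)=(1 5 7 11)(4 12 13 9)(6 10 15)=[0, 5, 2, 3, 12, 7, 10, 11, 8, 4, 15, 1, 13, 9, 14, 6]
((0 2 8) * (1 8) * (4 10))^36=((0 2 1 8)(4 10))^36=(10)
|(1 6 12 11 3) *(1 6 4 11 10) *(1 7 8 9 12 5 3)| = 15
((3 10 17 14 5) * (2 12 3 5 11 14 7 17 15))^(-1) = (2 15 10 3 12)(7 17)(11 14)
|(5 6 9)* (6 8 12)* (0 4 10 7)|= |(0 4 10 7)(5 8 12 6 9)|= 20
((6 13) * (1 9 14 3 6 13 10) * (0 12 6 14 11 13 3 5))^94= (0 11 12 13 6 3 10 14 1 5 9)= ((0 12 6 10 1 9 11 13 3 14 5))^94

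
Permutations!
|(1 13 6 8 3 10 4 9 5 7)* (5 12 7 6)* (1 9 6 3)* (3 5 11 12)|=11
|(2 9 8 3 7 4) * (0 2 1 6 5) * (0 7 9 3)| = |(0 2 3 9 8)(1 6 5 7 4)| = 5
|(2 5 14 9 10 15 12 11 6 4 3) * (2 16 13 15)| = 40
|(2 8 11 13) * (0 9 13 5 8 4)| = 15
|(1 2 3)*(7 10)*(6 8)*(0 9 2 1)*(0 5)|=10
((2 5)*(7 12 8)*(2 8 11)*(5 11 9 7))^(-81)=(12)(2 11)(5 8)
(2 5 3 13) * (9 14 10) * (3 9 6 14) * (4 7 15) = (2 5 9 3 13)(4 7 15)(6 14 10) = [0, 1, 5, 13, 7, 9, 14, 15, 8, 3, 6, 11, 12, 2, 10, 4]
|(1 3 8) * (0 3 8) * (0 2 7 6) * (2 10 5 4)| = 8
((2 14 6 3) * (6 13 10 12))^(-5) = (2 13 12 3 14 10 6)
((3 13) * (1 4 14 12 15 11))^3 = ((1 4 14 12 15 11)(3 13))^3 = (1 12)(3 13)(4 15)(11 14)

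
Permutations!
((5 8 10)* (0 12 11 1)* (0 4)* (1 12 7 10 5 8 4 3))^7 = (0 7 10 8 5 4)(1 3)(11 12)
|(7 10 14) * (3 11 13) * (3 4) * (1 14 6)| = 20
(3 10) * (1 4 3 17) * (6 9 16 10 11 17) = (1 4 3 11 17)(6 9 16 10) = [0, 4, 2, 11, 3, 5, 9, 7, 8, 16, 6, 17, 12, 13, 14, 15, 10, 1]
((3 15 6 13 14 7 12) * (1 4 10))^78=((1 4 10)(3 15 6 13 14 7 12))^78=(3 15 6 13 14 7 12)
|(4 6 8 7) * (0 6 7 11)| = |(0 6 8 11)(4 7)| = 4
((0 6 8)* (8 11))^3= ((0 6 11 8))^3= (0 8 11 6)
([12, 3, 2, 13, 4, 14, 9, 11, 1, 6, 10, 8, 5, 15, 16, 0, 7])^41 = (0 7 13 14 1 12 11 15 16 3 5 8)(6 9)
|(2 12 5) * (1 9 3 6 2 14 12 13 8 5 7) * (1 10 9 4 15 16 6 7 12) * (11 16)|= 44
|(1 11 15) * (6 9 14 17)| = 12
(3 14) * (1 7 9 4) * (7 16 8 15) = [0, 16, 2, 14, 1, 5, 6, 9, 15, 4, 10, 11, 12, 13, 3, 7, 8] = (1 16 8 15 7 9 4)(3 14)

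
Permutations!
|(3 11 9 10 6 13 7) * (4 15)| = |(3 11 9 10 6 13 7)(4 15)| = 14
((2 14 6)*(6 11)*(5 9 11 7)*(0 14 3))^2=((0 14 7 5 9 11 6 2 3))^2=(0 7 9 6 3 14 5 11 2)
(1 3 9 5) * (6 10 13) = [0, 3, 2, 9, 4, 1, 10, 7, 8, 5, 13, 11, 12, 6] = (1 3 9 5)(6 10 13)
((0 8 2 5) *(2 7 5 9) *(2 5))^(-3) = (0 2)(5 7)(8 9)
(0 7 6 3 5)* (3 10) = [7, 1, 2, 5, 4, 0, 10, 6, 8, 9, 3] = (0 7 6 10 3 5)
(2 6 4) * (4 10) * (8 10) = (2 6 8 10 4) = [0, 1, 6, 3, 2, 5, 8, 7, 10, 9, 4]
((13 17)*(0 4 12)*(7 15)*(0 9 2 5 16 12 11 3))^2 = (17)(0 11)(2 16 9 5 12)(3 4) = ((0 4 11 3)(2 5 16 12 9)(7 15)(13 17))^2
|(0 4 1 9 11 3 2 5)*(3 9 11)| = |(0 4 1 11 9 3 2 5)| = 8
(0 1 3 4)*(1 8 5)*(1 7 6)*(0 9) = [8, 3, 2, 4, 9, 7, 1, 6, 5, 0] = (0 8 5 7 6 1 3 4 9)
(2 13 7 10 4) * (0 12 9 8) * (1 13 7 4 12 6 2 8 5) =[6, 13, 7, 3, 8, 1, 2, 10, 0, 5, 12, 11, 9, 4] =(0 6 2 7 10 12 9 5 1 13 4 8)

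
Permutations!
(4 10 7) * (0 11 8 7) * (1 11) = [1, 11, 2, 3, 10, 5, 6, 4, 7, 9, 0, 8] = (0 1 11 8 7 4 10)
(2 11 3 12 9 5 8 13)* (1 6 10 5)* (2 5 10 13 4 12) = (1 6 13 5 8 4 12 9)(2 11 3) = [0, 6, 11, 2, 12, 8, 13, 7, 4, 1, 10, 3, 9, 5]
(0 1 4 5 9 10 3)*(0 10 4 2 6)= (0 1 2 6)(3 10)(4 5 9)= [1, 2, 6, 10, 5, 9, 0, 7, 8, 4, 3]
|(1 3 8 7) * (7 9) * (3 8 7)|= |(1 8 9 3 7)|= 5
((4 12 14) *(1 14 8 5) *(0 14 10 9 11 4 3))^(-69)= (14)(1 11 8 10 4 5 9 12)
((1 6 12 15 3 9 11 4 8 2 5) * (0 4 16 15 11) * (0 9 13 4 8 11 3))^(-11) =(0 2 1 12 13 11 15 8 5 6 3 4 16)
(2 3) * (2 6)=(2 3 6)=[0, 1, 3, 6, 4, 5, 2]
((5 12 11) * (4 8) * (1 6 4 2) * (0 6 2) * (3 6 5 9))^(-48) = (0 6 11)(3 12 8)(4 9 5)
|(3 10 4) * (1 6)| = |(1 6)(3 10 4)| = 6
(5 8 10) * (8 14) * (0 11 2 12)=(0 11 2 12)(5 14 8 10)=[11, 1, 12, 3, 4, 14, 6, 7, 10, 9, 5, 2, 0, 13, 8]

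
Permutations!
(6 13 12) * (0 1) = [1, 0, 2, 3, 4, 5, 13, 7, 8, 9, 10, 11, 6, 12] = (0 1)(6 13 12)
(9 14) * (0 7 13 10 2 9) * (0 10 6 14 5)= (0 7 13 6 14 10 2 9 5)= [7, 1, 9, 3, 4, 0, 14, 13, 8, 5, 2, 11, 12, 6, 10]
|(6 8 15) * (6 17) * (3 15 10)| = |(3 15 17 6 8 10)| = 6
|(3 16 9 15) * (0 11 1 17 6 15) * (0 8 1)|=|(0 11)(1 17 6 15 3 16 9 8)|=8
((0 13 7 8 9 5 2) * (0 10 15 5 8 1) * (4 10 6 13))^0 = (15) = ((0 4 10 15 5 2 6 13 7 1)(8 9))^0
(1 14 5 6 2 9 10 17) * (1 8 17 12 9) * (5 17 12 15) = (1 14 17 8 12 9 10 15 5 6 2) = [0, 14, 1, 3, 4, 6, 2, 7, 12, 10, 15, 11, 9, 13, 17, 5, 16, 8]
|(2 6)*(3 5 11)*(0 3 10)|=10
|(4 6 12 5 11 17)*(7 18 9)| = |(4 6 12 5 11 17)(7 18 9)| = 6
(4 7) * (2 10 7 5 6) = (2 10 7 4 5 6) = [0, 1, 10, 3, 5, 6, 2, 4, 8, 9, 7]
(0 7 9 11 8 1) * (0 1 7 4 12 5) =(0 4 12 5)(7 9 11 8) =[4, 1, 2, 3, 12, 0, 6, 9, 7, 11, 10, 8, 5]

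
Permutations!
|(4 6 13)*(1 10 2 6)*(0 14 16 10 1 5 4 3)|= 8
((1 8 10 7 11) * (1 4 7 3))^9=(11)(1 8 10 3)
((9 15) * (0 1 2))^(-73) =(0 2 1)(9 15) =((0 1 2)(9 15))^(-73)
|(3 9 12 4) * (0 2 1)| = 12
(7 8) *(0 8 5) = (0 8 7 5) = [8, 1, 2, 3, 4, 0, 6, 5, 7]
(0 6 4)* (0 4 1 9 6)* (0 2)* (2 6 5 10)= (0 6 1 9 5 10 2)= [6, 9, 0, 3, 4, 10, 1, 7, 8, 5, 2]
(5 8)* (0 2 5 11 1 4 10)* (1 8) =(0 2 5 1 4 10)(8 11) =[2, 4, 5, 3, 10, 1, 6, 7, 11, 9, 0, 8]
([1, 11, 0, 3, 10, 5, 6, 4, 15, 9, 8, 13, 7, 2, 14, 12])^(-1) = [2, 0, 13, 3, 7, 5, 6, 12, 10, 9, 4, 1, 15, 11, 14, 8]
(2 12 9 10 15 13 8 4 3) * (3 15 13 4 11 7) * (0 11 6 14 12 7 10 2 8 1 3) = (0 11 10 13 1 3 8 6 14 12 9 2 7)(4 15) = [11, 3, 7, 8, 15, 5, 14, 0, 6, 2, 13, 10, 9, 1, 12, 4]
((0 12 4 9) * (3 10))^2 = ((0 12 4 9)(3 10))^2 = (0 4)(9 12)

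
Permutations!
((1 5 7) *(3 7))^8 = ((1 5 3 7))^8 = (7)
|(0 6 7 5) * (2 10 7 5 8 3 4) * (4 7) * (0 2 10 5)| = |(0 6)(2 5)(3 7 8)(4 10)| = 6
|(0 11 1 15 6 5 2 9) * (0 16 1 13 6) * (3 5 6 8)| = |(0 11 13 8 3 5 2 9 16 1 15)| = 11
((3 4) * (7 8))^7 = (3 4)(7 8)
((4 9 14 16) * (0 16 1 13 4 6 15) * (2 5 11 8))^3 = (0 15 6 16)(1 9 13 14 4)(2 8 11 5)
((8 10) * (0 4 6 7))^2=((0 4 6 7)(8 10))^2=(10)(0 6)(4 7)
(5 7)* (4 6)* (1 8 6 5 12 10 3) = (1 8 6 4 5 7 12 10 3) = [0, 8, 2, 1, 5, 7, 4, 12, 6, 9, 3, 11, 10]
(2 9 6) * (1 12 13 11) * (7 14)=[0, 12, 9, 3, 4, 5, 2, 14, 8, 6, 10, 1, 13, 11, 7]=(1 12 13 11)(2 9 6)(7 14)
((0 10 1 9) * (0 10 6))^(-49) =((0 6)(1 9 10))^(-49) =(0 6)(1 10 9)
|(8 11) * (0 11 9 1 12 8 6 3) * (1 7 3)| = |(0 11 6 1 12 8 9 7 3)| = 9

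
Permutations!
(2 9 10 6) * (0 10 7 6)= [10, 1, 9, 3, 4, 5, 2, 6, 8, 7, 0]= (0 10)(2 9 7 6)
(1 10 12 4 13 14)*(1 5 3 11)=(1 10 12 4 13 14 5 3 11)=[0, 10, 2, 11, 13, 3, 6, 7, 8, 9, 12, 1, 4, 14, 5]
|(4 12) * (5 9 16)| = |(4 12)(5 9 16)| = 6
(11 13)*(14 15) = [0, 1, 2, 3, 4, 5, 6, 7, 8, 9, 10, 13, 12, 11, 15, 14] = (11 13)(14 15)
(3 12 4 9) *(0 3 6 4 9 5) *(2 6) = (0 3 12 9 2 6 4 5) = [3, 1, 6, 12, 5, 0, 4, 7, 8, 2, 10, 11, 9]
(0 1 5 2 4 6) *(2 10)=(0 1 5 10 2 4 6)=[1, 5, 4, 3, 6, 10, 0, 7, 8, 9, 2]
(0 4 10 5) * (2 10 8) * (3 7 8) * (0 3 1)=(0 4 1)(2 10 5 3 7 8)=[4, 0, 10, 7, 1, 3, 6, 8, 2, 9, 5]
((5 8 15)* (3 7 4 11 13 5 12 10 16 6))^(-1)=((3 7 4 11 13 5 8 15 12 10 16 6))^(-1)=(3 6 16 10 12 15 8 5 13 11 4 7)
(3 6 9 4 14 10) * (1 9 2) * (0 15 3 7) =(0 15 3 6 2 1 9 4 14 10 7) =[15, 9, 1, 6, 14, 5, 2, 0, 8, 4, 7, 11, 12, 13, 10, 3]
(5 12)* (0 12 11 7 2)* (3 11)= (0 12 5 3 11 7 2)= [12, 1, 0, 11, 4, 3, 6, 2, 8, 9, 10, 7, 5]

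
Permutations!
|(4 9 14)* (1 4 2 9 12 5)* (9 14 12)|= 10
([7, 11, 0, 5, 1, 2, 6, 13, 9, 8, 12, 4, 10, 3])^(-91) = [2, 4, 5, 13, 11, 3, 6, 0, 9, 8, 12, 1, 10, 7]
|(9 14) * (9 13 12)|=|(9 14 13 12)|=4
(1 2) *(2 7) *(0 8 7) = (0 8 7 2 1) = [8, 0, 1, 3, 4, 5, 6, 2, 7]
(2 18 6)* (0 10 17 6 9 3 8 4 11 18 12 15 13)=(0 10 17 6 2 12 15 13)(3 8 4 11 18 9)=[10, 1, 12, 8, 11, 5, 2, 7, 4, 3, 17, 18, 15, 0, 14, 13, 16, 6, 9]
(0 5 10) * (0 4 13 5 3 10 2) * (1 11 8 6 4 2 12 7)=[3, 11, 0, 10, 13, 12, 4, 1, 6, 9, 2, 8, 7, 5]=(0 3 10 2)(1 11 8 6 4 13 5 12 7)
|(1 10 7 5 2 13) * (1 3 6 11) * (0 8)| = 18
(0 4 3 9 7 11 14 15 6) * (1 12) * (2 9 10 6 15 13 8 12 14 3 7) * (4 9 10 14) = (15)(0 9 2 10 6)(1 4 7 11 3 14 13 8 12) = [9, 4, 10, 14, 7, 5, 0, 11, 12, 2, 6, 3, 1, 8, 13, 15]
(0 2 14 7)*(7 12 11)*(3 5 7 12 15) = [2, 1, 14, 5, 4, 7, 6, 0, 8, 9, 10, 12, 11, 13, 15, 3] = (0 2 14 15 3 5 7)(11 12)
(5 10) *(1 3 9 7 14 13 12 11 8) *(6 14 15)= (1 3 9 7 15 6 14 13 12 11 8)(5 10)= [0, 3, 2, 9, 4, 10, 14, 15, 1, 7, 5, 8, 11, 12, 13, 6]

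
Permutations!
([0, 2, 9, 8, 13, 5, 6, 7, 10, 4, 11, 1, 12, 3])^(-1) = (1 11 10 8 3 13 4 9 2)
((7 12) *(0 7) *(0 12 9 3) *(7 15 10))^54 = ((0 15 10 7 9 3))^54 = (15)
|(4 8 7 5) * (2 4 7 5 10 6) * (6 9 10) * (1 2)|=|(1 2 4 8 5 7 6)(9 10)|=14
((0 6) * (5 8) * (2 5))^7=((0 6)(2 5 8))^7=(0 6)(2 5 8)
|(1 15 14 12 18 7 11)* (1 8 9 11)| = |(1 15 14 12 18 7)(8 9 11)| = 6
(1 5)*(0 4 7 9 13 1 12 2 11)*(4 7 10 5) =[7, 4, 11, 3, 10, 12, 6, 9, 8, 13, 5, 0, 2, 1] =(0 7 9 13 1 4 10 5 12 2 11)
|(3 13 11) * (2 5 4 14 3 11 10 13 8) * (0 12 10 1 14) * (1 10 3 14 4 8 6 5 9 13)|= 12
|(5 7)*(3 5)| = |(3 5 7)| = 3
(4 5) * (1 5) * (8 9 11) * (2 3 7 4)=(1 5 2 3 7 4)(8 9 11)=[0, 5, 3, 7, 1, 2, 6, 4, 9, 11, 10, 8]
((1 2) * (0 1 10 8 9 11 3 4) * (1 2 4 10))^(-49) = (0 4 1 2)(3 10 8 9 11)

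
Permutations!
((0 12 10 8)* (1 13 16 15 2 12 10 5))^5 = ((0 10 8)(1 13 16 15 2 12 5))^5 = (0 8 10)(1 12 15 13 5 2 16)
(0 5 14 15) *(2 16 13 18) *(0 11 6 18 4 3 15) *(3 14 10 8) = [5, 1, 16, 15, 14, 10, 18, 7, 3, 9, 8, 6, 12, 4, 0, 11, 13, 17, 2] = (0 5 10 8 3 15 11 6 18 2 16 13 4 14)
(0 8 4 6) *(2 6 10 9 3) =(0 8 4 10 9 3 2 6) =[8, 1, 6, 2, 10, 5, 0, 7, 4, 3, 9]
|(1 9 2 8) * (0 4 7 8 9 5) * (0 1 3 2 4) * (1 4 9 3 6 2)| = |(9)(1 5 4 7 8 6 2 3)| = 8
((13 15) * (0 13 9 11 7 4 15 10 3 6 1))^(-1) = ((0 13 10 3 6 1)(4 15 9 11 7))^(-1) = (0 1 6 3 10 13)(4 7 11 9 15)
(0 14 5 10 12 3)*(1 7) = (0 14 5 10 12 3)(1 7) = [14, 7, 2, 0, 4, 10, 6, 1, 8, 9, 12, 11, 3, 13, 5]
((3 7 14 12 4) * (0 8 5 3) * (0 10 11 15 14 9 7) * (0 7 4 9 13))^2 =((0 8 5 3 7 13)(4 10 11 15 14 12 9))^2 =(0 5 7)(3 13 8)(4 11 14 9 10 15 12)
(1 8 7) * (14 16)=(1 8 7)(14 16)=[0, 8, 2, 3, 4, 5, 6, 1, 7, 9, 10, 11, 12, 13, 16, 15, 14]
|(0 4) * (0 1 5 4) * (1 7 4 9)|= |(1 5 9)(4 7)|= 6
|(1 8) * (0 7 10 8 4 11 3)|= 8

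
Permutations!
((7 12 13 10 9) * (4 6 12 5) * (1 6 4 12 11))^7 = ((1 6 11)(5 12 13 10 9 7))^7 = (1 6 11)(5 12 13 10 9 7)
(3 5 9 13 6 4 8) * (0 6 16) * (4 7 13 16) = (0 6 7 13 4 8 3 5 9 16) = [6, 1, 2, 5, 8, 9, 7, 13, 3, 16, 10, 11, 12, 4, 14, 15, 0]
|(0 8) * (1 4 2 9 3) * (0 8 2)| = |(0 2 9 3 1 4)| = 6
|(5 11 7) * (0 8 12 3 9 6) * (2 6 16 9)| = |(0 8 12 3 2 6)(5 11 7)(9 16)| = 6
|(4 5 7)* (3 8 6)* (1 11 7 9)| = |(1 11 7 4 5 9)(3 8 6)| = 6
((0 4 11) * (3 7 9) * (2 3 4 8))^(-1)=((0 8 2 3 7 9 4 11))^(-1)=(0 11 4 9 7 3 2 8)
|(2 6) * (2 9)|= 3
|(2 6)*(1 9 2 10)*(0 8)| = |(0 8)(1 9 2 6 10)| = 10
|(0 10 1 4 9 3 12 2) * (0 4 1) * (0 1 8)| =20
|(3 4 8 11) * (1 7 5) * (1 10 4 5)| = 6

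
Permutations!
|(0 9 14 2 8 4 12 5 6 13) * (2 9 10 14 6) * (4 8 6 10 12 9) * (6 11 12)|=|(0 6 13)(2 11 12 5)(4 9 10 14)|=12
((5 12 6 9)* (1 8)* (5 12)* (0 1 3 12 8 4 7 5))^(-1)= (0 5 7 4 1)(3 8 9 6 12)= ((0 1 4 7 5)(3 12 6 9 8))^(-1)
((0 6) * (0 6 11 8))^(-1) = ((0 11 8))^(-1) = (0 8 11)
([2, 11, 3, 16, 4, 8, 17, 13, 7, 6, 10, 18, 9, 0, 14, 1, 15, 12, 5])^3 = [16, 5, 15, 1, 4, 13, 9, 2, 0, 12, 10, 8, 17, 3, 14, 18, 11, 6, 7]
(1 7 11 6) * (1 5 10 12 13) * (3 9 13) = [0, 7, 2, 9, 4, 10, 5, 11, 8, 13, 12, 6, 3, 1] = (1 7 11 6 5 10 12 3 9 13)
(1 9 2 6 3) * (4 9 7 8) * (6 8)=[0, 7, 8, 1, 9, 5, 3, 6, 4, 2]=(1 7 6 3)(2 8 4 9)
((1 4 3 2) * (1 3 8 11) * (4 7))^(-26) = (1 11 8 4 7) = ((1 7 4 8 11)(2 3))^(-26)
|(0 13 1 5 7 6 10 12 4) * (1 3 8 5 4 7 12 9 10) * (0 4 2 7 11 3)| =20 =|(0 13)(1 2 7 6)(3 8 5 12 11)(9 10)|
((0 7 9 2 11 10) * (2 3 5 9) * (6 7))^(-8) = (0 11 7)(2 6 10)(3 5 9)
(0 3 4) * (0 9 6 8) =(0 3 4 9 6 8) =[3, 1, 2, 4, 9, 5, 8, 7, 0, 6]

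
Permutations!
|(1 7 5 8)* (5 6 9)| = 6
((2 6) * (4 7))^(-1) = ((2 6)(4 7))^(-1) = (2 6)(4 7)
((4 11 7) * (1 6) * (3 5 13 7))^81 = (1 6)(3 7)(4 5)(11 13)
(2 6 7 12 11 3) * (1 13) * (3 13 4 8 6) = (1 4 8 6 7 12 11 13)(2 3) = [0, 4, 3, 2, 8, 5, 7, 12, 6, 9, 10, 13, 11, 1]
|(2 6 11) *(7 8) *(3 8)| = |(2 6 11)(3 8 7)| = 3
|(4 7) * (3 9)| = |(3 9)(4 7)| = 2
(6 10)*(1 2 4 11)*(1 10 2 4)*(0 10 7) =[10, 4, 1, 3, 11, 5, 2, 0, 8, 9, 6, 7] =(0 10 6 2 1 4 11 7)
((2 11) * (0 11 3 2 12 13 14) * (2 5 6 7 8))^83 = ((0 11 12 13 14)(2 3 5 6 7 8))^83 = (0 13 11 14 12)(2 8 7 6 5 3)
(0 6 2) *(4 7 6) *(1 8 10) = (0 4 7 6 2)(1 8 10) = [4, 8, 0, 3, 7, 5, 2, 6, 10, 9, 1]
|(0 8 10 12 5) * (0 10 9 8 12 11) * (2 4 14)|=|(0 12 5 10 11)(2 4 14)(8 9)|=30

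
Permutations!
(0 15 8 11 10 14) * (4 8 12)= (0 15 12 4 8 11 10 14)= [15, 1, 2, 3, 8, 5, 6, 7, 11, 9, 14, 10, 4, 13, 0, 12]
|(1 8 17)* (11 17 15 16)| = 6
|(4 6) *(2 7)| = 2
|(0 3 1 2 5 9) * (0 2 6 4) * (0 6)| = |(0 3 1)(2 5 9)(4 6)| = 6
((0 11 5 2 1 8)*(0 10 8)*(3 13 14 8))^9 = ((0 11 5 2 1)(3 13 14 8 10))^9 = (0 1 2 5 11)(3 10 8 14 13)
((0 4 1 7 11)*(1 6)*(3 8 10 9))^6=((0 4 6 1 7 11)(3 8 10 9))^6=(11)(3 10)(8 9)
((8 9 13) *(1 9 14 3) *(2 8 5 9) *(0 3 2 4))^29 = ((0 3 1 4)(2 8 14)(5 9 13))^29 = (0 3 1 4)(2 14 8)(5 13 9)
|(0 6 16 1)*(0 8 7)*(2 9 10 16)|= 9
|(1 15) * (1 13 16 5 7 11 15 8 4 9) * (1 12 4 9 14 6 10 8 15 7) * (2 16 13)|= |(1 15 2 16 5)(4 14 6 10 8 9 12)(7 11)|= 70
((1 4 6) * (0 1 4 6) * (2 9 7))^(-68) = (2 9 7)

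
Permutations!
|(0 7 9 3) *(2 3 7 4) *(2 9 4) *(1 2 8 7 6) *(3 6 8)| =|(0 3)(1 2 6)(4 9 8 7)| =12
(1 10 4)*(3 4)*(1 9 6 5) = [0, 10, 2, 4, 9, 1, 5, 7, 8, 6, 3] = (1 10 3 4 9 6 5)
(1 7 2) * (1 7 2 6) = (1 2 7 6) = [0, 2, 7, 3, 4, 5, 1, 6]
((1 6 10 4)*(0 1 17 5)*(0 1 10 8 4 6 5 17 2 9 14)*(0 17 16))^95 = (0 2)(1 5)(4 16)(6 14)(8 17)(9 10)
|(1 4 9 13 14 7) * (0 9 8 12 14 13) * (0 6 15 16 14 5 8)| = 9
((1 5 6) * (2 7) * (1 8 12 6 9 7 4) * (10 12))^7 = ((1 5 9 7 2 4)(6 8 10 12))^7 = (1 5 9 7 2 4)(6 12 10 8)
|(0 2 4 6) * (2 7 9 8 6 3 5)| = 20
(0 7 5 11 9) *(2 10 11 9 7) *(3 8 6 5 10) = (0 2 3 8 6 5 9)(7 10 11) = [2, 1, 3, 8, 4, 9, 5, 10, 6, 0, 11, 7]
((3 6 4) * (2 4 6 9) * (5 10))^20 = (10)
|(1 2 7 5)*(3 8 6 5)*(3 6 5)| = 7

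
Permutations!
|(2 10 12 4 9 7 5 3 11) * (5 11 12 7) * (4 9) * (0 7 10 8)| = |(0 7 11 2 8)(3 12 9 5)| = 20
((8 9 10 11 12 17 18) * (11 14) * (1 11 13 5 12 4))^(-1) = ((1 11 4)(5 12 17 18 8 9 10 14 13))^(-1) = (1 4 11)(5 13 14 10 9 8 18 17 12)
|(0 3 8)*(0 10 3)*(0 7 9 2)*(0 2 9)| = |(0 7)(3 8 10)| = 6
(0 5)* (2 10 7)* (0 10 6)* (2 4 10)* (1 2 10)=(0 5 10 7 4 1 2 6)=[5, 2, 6, 3, 1, 10, 0, 4, 8, 9, 7]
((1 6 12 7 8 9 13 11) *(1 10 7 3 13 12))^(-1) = ((1 6)(3 13 11 10 7 8 9 12))^(-1) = (1 6)(3 12 9 8 7 10 11 13)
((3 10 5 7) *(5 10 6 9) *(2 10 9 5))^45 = ((2 10 9)(3 6 5 7))^45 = (10)(3 6 5 7)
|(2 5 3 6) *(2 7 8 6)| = |(2 5 3)(6 7 8)| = 3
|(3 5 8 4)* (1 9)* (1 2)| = |(1 9 2)(3 5 8 4)| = 12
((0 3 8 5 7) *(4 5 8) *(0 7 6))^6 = (8)(0 3 4 5 6)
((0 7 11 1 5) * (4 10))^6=((0 7 11 1 5)(4 10))^6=(0 7 11 1 5)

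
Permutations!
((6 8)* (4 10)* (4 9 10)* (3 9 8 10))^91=((3 9)(6 10 8))^91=(3 9)(6 10 8)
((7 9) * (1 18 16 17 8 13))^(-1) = (1 13 8 17 16 18)(7 9)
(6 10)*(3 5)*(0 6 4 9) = (0 6 10 4 9)(3 5) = [6, 1, 2, 5, 9, 3, 10, 7, 8, 0, 4]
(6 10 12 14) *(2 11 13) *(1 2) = [0, 2, 11, 3, 4, 5, 10, 7, 8, 9, 12, 13, 14, 1, 6] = (1 2 11 13)(6 10 12 14)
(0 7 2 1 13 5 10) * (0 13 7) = (1 7 2)(5 10 13) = [0, 7, 1, 3, 4, 10, 6, 2, 8, 9, 13, 11, 12, 5]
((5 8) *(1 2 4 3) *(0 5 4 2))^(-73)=(0 1 3 4 8 5)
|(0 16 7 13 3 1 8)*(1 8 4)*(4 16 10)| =9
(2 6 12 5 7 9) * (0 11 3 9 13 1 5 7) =(0 11 3 9 2 6 12 7 13 1 5) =[11, 5, 6, 9, 4, 0, 12, 13, 8, 2, 10, 3, 7, 1]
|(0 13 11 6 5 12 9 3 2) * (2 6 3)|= 9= |(0 13 11 3 6 5 12 9 2)|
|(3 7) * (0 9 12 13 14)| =10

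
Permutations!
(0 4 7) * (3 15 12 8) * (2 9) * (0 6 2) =[4, 1, 9, 15, 7, 5, 2, 6, 3, 0, 10, 11, 8, 13, 14, 12] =(0 4 7 6 2 9)(3 15 12 8)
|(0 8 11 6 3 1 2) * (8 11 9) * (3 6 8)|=|(0 11 8 9 3 1 2)|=7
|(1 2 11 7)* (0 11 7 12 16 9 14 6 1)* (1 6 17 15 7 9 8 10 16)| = |(0 11 12 1 2 9 14 17 15 7)(8 10 16)| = 30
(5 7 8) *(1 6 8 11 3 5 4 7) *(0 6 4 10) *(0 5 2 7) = (0 6 8 10 5 1 4)(2 7 11 3) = [6, 4, 7, 2, 0, 1, 8, 11, 10, 9, 5, 3]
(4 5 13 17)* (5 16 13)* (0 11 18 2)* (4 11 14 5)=(0 14 5 4 16 13 17 11 18 2)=[14, 1, 0, 3, 16, 4, 6, 7, 8, 9, 10, 18, 12, 17, 5, 15, 13, 11, 2]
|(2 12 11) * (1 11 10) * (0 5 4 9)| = 20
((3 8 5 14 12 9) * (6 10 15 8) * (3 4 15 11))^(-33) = (3 11 10 6)(4 8 14 9 15 5 12)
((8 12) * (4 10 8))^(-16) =((4 10 8 12))^(-16) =(12)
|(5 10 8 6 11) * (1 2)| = 10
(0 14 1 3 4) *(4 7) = (0 14 1 3 7 4) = [14, 3, 2, 7, 0, 5, 6, 4, 8, 9, 10, 11, 12, 13, 1]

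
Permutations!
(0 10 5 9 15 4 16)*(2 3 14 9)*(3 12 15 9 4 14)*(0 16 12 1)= (16)(0 10 5 2 1)(4 12 15 14)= [10, 0, 1, 3, 12, 2, 6, 7, 8, 9, 5, 11, 15, 13, 4, 14, 16]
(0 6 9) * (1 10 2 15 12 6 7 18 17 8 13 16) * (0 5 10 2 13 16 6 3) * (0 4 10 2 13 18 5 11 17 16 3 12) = (0 7 5 2 15)(1 13 6 9 11 17 8 3 4 10 18 16) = [7, 13, 15, 4, 10, 2, 9, 5, 3, 11, 18, 17, 12, 6, 14, 0, 1, 8, 16]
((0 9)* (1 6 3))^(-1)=((0 9)(1 6 3))^(-1)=(0 9)(1 3 6)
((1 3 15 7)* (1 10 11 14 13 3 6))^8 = (3 15 7 10 11 14 13)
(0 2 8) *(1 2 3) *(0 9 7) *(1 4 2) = (0 3 4 2 8 9 7) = [3, 1, 8, 4, 2, 5, 6, 0, 9, 7]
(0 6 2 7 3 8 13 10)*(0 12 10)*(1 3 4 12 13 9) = [6, 3, 7, 8, 12, 5, 2, 4, 9, 1, 13, 11, 10, 0] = (0 6 2 7 4 12 10 13)(1 3 8 9)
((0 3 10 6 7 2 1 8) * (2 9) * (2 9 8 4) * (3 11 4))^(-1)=(0 8 7 6 10 3 1 2 4 11)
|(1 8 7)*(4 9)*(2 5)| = |(1 8 7)(2 5)(4 9)| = 6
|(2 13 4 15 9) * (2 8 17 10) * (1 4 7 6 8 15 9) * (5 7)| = 8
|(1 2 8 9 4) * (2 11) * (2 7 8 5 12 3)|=12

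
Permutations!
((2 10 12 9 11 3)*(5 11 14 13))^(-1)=((2 10 12 9 14 13 5 11 3))^(-1)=(2 3 11 5 13 14 9 12 10)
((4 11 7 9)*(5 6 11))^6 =((4 5 6 11 7 9))^6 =(11)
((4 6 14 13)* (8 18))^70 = (18)(4 14)(6 13)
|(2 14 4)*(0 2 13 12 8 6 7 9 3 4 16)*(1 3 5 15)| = 44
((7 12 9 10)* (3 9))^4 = ((3 9 10 7 12))^4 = (3 12 7 10 9)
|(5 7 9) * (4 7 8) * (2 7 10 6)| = 8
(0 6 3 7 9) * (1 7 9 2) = (0 6 3 9)(1 7 2) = [6, 7, 1, 9, 4, 5, 3, 2, 8, 0]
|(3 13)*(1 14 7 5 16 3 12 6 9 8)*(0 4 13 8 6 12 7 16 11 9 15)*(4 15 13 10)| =30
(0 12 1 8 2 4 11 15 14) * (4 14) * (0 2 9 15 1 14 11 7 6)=(0 12 14 2 11 1 8 9 15 4 7 6)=[12, 8, 11, 3, 7, 5, 0, 6, 9, 15, 10, 1, 14, 13, 2, 4]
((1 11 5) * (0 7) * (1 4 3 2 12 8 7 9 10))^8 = ((0 9 10 1 11 5 4 3 2 12 8 7))^8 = (0 2 11)(1 7 3)(4 10 8)(5 9 12)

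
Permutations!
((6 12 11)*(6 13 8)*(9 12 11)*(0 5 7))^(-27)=((0 5 7)(6 11 13 8)(9 12))^(-27)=(6 11 13 8)(9 12)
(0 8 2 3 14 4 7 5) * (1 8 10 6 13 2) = [10, 8, 3, 14, 7, 0, 13, 5, 1, 9, 6, 11, 12, 2, 4] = (0 10 6 13 2 3 14 4 7 5)(1 8)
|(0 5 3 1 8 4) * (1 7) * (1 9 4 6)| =|(0 5 3 7 9 4)(1 8 6)| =6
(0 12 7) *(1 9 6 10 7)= [12, 9, 2, 3, 4, 5, 10, 0, 8, 6, 7, 11, 1]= (0 12 1 9 6 10 7)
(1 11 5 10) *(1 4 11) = (4 11 5 10) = [0, 1, 2, 3, 11, 10, 6, 7, 8, 9, 4, 5]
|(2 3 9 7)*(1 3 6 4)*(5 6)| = 8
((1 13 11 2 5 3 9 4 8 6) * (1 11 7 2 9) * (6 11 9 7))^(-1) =((1 13 6 9 4 8 11 7 2 5 3))^(-1) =(1 3 5 2 7 11 8 4 9 6 13)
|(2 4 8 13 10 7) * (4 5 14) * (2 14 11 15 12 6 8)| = |(2 5 11 15 12 6 8 13 10 7 14 4)| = 12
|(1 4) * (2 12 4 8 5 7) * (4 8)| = 10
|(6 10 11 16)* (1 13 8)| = |(1 13 8)(6 10 11 16)| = 12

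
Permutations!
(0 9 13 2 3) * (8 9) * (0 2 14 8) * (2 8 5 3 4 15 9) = (2 4 15 9 13 14 5 3 8) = [0, 1, 4, 8, 15, 3, 6, 7, 2, 13, 10, 11, 12, 14, 5, 9]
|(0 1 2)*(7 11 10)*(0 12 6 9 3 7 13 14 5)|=13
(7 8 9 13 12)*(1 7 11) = [0, 7, 2, 3, 4, 5, 6, 8, 9, 13, 10, 1, 11, 12] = (1 7 8 9 13 12 11)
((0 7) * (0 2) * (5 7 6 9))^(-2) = ((0 6 9 5 7 2))^(-2) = (0 7 9)(2 5 6)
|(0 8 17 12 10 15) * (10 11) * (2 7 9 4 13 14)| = |(0 8 17 12 11 10 15)(2 7 9 4 13 14)| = 42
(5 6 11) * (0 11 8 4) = [11, 1, 2, 3, 0, 6, 8, 7, 4, 9, 10, 5] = (0 11 5 6 8 4)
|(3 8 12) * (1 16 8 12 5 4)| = 10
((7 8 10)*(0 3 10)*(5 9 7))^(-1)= (0 8 7 9 5 10 3)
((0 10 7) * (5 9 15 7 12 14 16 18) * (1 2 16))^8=(0 5 1)(2 10 9)(7 18 14)(12 15 16)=((0 10 12 14 1 2 16 18 5 9 15 7))^8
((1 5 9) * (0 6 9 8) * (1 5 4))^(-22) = (0 5 6 8 9)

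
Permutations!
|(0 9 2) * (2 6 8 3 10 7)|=8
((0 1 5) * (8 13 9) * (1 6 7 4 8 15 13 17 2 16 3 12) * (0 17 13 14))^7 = (17)(0 15 13 4 6 14 9 8 7)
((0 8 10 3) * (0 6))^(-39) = (0 8 10 3 6)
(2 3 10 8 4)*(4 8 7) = [0, 1, 3, 10, 2, 5, 6, 4, 8, 9, 7] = (2 3 10 7 4)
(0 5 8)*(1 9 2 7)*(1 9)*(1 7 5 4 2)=(0 4 2 5 8)(1 7 9)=[4, 7, 5, 3, 2, 8, 6, 9, 0, 1]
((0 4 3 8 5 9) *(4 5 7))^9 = ((0 5 9)(3 8 7 4))^9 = (9)(3 8 7 4)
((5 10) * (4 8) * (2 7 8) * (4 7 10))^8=((2 10 5 4)(7 8))^8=(10)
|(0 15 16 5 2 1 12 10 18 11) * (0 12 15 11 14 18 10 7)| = |(0 11 12 7)(1 15 16 5 2)(14 18)| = 20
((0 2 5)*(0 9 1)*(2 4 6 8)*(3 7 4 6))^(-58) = (0 9 2 6 1 5 8)(3 4 7)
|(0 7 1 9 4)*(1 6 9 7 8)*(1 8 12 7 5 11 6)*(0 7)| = |(0 12)(1 5 11 6 9 4 7)| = 14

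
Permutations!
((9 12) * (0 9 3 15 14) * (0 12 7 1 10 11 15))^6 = ((0 9 7 1 10 11 15 14 12 3))^6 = (0 15 7 12 10)(1 3 11 9 14)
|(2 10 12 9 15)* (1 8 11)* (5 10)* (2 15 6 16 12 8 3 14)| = 8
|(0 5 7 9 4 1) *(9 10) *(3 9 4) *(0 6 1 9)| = 14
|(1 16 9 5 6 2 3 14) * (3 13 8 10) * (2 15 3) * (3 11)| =|(1 16 9 5 6 15 11 3 14)(2 13 8 10)| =36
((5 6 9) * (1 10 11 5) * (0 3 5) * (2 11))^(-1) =(0 11 2 10 1 9 6 5 3)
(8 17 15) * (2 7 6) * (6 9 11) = (2 7 9 11 6)(8 17 15) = [0, 1, 7, 3, 4, 5, 2, 9, 17, 11, 10, 6, 12, 13, 14, 8, 16, 15]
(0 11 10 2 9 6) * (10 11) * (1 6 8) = (11)(0 10 2 9 8 1 6) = [10, 6, 9, 3, 4, 5, 0, 7, 1, 8, 2, 11]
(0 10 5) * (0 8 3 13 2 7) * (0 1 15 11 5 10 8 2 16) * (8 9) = (0 9 8 3 13 16)(1 15 11 5 2 7) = [9, 15, 7, 13, 4, 2, 6, 1, 3, 8, 10, 5, 12, 16, 14, 11, 0]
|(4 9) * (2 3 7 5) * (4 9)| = |(9)(2 3 7 5)| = 4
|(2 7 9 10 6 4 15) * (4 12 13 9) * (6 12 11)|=|(2 7 4 15)(6 11)(9 10 12 13)|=4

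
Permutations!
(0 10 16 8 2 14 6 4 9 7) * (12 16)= (0 10 12 16 8 2 14 6 4 9 7)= [10, 1, 14, 3, 9, 5, 4, 0, 2, 7, 12, 11, 16, 13, 6, 15, 8]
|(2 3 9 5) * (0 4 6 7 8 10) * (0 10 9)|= |(10)(0 4 6 7 8 9 5 2 3)|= 9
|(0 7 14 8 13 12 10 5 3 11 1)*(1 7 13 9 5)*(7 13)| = |(0 7 14 8 9 5 3 11 13 12 10 1)| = 12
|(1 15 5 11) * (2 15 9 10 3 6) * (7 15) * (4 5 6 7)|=|(1 9 10 3 7 15 6 2 4 5 11)|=11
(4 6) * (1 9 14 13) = (1 9 14 13)(4 6) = [0, 9, 2, 3, 6, 5, 4, 7, 8, 14, 10, 11, 12, 1, 13]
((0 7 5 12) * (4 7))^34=((0 4 7 5 12))^34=(0 12 5 7 4)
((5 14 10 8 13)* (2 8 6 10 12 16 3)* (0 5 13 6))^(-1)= (0 10 6 8 2 3 16 12 14 5)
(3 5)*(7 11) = (3 5)(7 11) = [0, 1, 2, 5, 4, 3, 6, 11, 8, 9, 10, 7]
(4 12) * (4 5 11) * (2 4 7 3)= (2 4 12 5 11 7 3)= [0, 1, 4, 2, 12, 11, 6, 3, 8, 9, 10, 7, 5]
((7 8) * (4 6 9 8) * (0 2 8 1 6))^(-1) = ((0 2 8 7 4)(1 6 9))^(-1) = (0 4 7 8 2)(1 9 6)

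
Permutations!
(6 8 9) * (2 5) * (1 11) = [0, 11, 5, 3, 4, 2, 8, 7, 9, 6, 10, 1] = (1 11)(2 5)(6 8 9)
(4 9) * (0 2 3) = [2, 1, 3, 0, 9, 5, 6, 7, 8, 4] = (0 2 3)(4 9)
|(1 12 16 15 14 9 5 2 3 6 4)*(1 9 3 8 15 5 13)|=|(1 12 16 5 2 8 15 14 3 6 4 9 13)|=13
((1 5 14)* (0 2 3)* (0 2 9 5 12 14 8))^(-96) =((0 9 5 8)(1 12 14)(2 3))^(-96) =(14)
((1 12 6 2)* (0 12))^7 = ((0 12 6 2 1))^7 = (0 6 1 12 2)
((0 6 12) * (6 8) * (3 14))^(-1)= (0 12 6 8)(3 14)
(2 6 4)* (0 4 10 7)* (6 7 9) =(0 4 2 7)(6 10 9) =[4, 1, 7, 3, 2, 5, 10, 0, 8, 6, 9]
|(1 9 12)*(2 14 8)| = 3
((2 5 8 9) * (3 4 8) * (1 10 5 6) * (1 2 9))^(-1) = ((1 10 5 3 4 8)(2 6))^(-1) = (1 8 4 3 5 10)(2 6)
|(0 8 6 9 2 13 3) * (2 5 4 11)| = |(0 8 6 9 5 4 11 2 13 3)| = 10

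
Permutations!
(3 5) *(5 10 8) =(3 10 8 5) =[0, 1, 2, 10, 4, 3, 6, 7, 5, 9, 8]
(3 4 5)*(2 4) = (2 4 5 3) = [0, 1, 4, 2, 5, 3]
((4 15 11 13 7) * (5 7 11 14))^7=(4 14 7 15 5)(11 13)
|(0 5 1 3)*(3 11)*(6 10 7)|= 15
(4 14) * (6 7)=(4 14)(6 7)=[0, 1, 2, 3, 14, 5, 7, 6, 8, 9, 10, 11, 12, 13, 4]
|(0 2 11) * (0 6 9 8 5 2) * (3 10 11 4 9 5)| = 9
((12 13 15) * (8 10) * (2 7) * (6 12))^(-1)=(2 7)(6 15 13 12)(8 10)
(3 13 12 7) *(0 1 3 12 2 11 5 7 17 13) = [1, 3, 11, 0, 4, 7, 6, 12, 8, 9, 10, 5, 17, 2, 14, 15, 16, 13] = (0 1 3)(2 11 5 7 12 17 13)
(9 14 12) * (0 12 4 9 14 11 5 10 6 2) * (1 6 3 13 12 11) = (0 11 5 10 3 13 12 14 4 9 1 6 2) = [11, 6, 0, 13, 9, 10, 2, 7, 8, 1, 3, 5, 14, 12, 4]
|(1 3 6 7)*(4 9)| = 4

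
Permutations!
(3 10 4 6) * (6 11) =(3 10 4 11 6) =[0, 1, 2, 10, 11, 5, 3, 7, 8, 9, 4, 6]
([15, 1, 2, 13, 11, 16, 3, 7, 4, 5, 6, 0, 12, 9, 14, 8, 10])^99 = (0 11 4 8 15)(3 13 9 5 16 10 6)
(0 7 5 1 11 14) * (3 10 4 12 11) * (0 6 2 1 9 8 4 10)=(0 7 5 9 8 4 12 11 14 6 2 1 3)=[7, 3, 1, 0, 12, 9, 2, 5, 4, 8, 10, 14, 11, 13, 6]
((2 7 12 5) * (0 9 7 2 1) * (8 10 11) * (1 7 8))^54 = ((0 9 8 10 11 1)(5 7 12))^54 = (12)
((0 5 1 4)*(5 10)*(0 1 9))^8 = (10)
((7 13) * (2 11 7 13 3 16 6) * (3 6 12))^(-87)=((2 11 7 6)(3 16 12))^(-87)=(16)(2 11 7 6)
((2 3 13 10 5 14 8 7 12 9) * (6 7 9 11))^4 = ((2 3 13 10 5 14 8 9)(6 7 12 11))^4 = (2 5)(3 14)(8 13)(9 10)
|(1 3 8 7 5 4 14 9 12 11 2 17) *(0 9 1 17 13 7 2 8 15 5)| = |(17)(0 9 12 11 8 2 13 7)(1 3 15 5 4 14)| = 24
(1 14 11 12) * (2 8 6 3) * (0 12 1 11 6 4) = (0 12 11 1 14 6 3 2 8 4) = [12, 14, 8, 2, 0, 5, 3, 7, 4, 9, 10, 1, 11, 13, 6]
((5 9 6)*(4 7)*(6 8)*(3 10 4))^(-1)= ((3 10 4 7)(5 9 8 6))^(-1)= (3 7 4 10)(5 6 8 9)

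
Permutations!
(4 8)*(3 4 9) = [0, 1, 2, 4, 8, 5, 6, 7, 9, 3] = (3 4 8 9)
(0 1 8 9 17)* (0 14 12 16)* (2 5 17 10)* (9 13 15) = (0 1 8 13 15 9 10 2 5 17 14 12 16) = [1, 8, 5, 3, 4, 17, 6, 7, 13, 10, 2, 11, 16, 15, 12, 9, 0, 14]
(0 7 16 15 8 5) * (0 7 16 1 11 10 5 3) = (0 16 15 8 3)(1 11 10 5 7) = [16, 11, 2, 0, 4, 7, 6, 1, 3, 9, 5, 10, 12, 13, 14, 8, 15]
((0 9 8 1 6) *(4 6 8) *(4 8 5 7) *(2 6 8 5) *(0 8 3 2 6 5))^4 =((0 9)(1 6 8)(2 5 7 4 3))^4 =(9)(1 6 8)(2 3 4 7 5)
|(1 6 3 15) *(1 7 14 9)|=7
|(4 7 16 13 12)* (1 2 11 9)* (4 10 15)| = |(1 2 11 9)(4 7 16 13 12 10 15)| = 28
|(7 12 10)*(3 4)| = 6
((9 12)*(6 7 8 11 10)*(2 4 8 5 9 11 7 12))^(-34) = (2 8 5)(4 7 9)(6 11)(10 12)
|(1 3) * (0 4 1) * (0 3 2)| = 4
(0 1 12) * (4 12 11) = (0 1 11 4 12) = [1, 11, 2, 3, 12, 5, 6, 7, 8, 9, 10, 4, 0]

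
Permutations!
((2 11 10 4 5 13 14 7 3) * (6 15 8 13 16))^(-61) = (2 5 8 3 4 15 7 10 6 14 11 16 13)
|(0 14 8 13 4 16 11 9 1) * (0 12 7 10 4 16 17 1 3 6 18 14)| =18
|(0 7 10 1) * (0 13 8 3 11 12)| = |(0 7 10 1 13 8 3 11 12)| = 9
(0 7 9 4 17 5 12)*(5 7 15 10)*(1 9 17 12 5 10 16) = (0 15 16 1 9 4 12)(7 17) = [15, 9, 2, 3, 12, 5, 6, 17, 8, 4, 10, 11, 0, 13, 14, 16, 1, 7]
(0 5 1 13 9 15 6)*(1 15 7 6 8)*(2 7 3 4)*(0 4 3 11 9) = (0 5 15 8 1 13)(2 7 6 4)(9 11) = [5, 13, 7, 3, 2, 15, 4, 6, 1, 11, 10, 9, 12, 0, 14, 8]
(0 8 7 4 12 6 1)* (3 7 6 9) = (0 8 6 1)(3 7 4 12 9) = [8, 0, 2, 7, 12, 5, 1, 4, 6, 3, 10, 11, 9]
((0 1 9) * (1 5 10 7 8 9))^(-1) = (0 9 8 7 10 5)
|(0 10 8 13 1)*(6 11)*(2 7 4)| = |(0 10 8 13 1)(2 7 4)(6 11)| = 30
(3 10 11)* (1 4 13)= (1 4 13)(3 10 11)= [0, 4, 2, 10, 13, 5, 6, 7, 8, 9, 11, 3, 12, 1]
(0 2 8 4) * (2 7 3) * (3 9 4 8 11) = (0 7 9 4)(2 11 3) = [7, 1, 11, 2, 0, 5, 6, 9, 8, 4, 10, 3]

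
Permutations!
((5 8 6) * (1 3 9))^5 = (1 9 3)(5 6 8)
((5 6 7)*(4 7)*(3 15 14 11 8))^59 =(3 8 11 14 15)(4 6 5 7)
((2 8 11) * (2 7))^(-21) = ((2 8 11 7))^(-21) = (2 7 11 8)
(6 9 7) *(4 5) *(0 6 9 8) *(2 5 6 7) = (0 7 9 2 5 4 6 8) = [7, 1, 5, 3, 6, 4, 8, 9, 0, 2]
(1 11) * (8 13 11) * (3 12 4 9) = [0, 8, 2, 12, 9, 5, 6, 7, 13, 3, 10, 1, 4, 11] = (1 8 13 11)(3 12 4 9)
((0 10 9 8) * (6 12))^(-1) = (0 8 9 10)(6 12)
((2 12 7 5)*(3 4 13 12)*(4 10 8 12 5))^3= ((2 3 10 8 12 7 4 13 5))^3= (2 8 4)(3 12 13)(5 10 7)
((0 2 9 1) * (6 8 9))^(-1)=(0 1 9 8 6 2)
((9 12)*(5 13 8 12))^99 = (5 9 12 8 13)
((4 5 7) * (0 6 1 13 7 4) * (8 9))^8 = (0 13 6 7 1)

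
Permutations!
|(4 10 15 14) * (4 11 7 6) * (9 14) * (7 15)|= 4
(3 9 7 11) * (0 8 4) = (0 8 4)(3 9 7 11) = [8, 1, 2, 9, 0, 5, 6, 11, 4, 7, 10, 3]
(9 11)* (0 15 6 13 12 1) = (0 15 6 13 12 1)(9 11) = [15, 0, 2, 3, 4, 5, 13, 7, 8, 11, 10, 9, 1, 12, 14, 6]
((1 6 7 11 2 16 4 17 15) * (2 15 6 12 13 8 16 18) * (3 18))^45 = ((1 12 13 8 16 4 17 6 7 11 15)(2 3 18))^45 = (18)(1 12 13 8 16 4 17 6 7 11 15)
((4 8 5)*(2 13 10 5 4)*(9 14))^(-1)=((2 13 10 5)(4 8)(9 14))^(-1)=(2 5 10 13)(4 8)(9 14)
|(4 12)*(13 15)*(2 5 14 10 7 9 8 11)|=8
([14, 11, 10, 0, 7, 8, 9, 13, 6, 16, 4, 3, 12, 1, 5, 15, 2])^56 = (0 13 2 8 3 7 16 5 11 4 9 14 1 10 6)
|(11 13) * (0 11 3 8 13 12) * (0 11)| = |(3 8 13)(11 12)| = 6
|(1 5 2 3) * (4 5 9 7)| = |(1 9 7 4 5 2 3)| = 7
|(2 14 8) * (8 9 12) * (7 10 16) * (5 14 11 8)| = |(2 11 8)(5 14 9 12)(7 10 16)| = 12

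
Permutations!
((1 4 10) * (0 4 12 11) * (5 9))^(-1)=((0 4 10 1 12 11)(5 9))^(-1)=(0 11 12 1 10 4)(5 9)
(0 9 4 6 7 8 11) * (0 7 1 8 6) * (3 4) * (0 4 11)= (0 9 3 11 7 6 1 8)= [9, 8, 2, 11, 4, 5, 1, 6, 0, 3, 10, 7]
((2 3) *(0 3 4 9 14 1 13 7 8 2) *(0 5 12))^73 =((0 3 5 12)(1 13 7 8 2 4 9 14))^73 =(0 3 5 12)(1 13 7 8 2 4 9 14)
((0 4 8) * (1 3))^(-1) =((0 4 8)(1 3))^(-1) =(0 8 4)(1 3)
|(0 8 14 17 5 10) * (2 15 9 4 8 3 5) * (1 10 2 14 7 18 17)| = 14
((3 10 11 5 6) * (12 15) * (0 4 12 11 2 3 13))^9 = (0 4 12 15 11 5 6 13)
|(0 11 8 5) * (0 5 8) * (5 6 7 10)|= 4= |(0 11)(5 6 7 10)|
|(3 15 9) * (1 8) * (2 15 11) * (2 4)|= 6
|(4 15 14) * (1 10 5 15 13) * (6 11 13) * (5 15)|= 8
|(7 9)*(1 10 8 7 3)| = |(1 10 8 7 9 3)| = 6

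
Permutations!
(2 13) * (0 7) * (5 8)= (0 7)(2 13)(5 8)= [7, 1, 13, 3, 4, 8, 6, 0, 5, 9, 10, 11, 12, 2]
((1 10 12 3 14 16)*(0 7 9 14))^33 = (0 10 14)(1 9 3)(7 12 16)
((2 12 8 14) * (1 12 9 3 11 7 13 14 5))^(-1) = (1 5 8 12)(2 14 13 7 11 3 9)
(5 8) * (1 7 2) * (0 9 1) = (0 9 1 7 2)(5 8) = [9, 7, 0, 3, 4, 8, 6, 2, 5, 1]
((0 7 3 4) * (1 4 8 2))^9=((0 7 3 8 2 1 4))^9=(0 3 2 4 7 8 1)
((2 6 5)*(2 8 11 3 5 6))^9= (3 5 8 11)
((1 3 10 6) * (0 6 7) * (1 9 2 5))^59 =(0 1 6 3 9 10 2 7 5)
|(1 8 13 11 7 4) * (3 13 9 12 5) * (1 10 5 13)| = 11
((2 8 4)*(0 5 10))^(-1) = ((0 5 10)(2 8 4))^(-1) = (0 10 5)(2 4 8)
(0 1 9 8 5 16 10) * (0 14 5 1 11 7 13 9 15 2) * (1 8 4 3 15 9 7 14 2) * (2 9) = (0 11 14 5 16 10 9 4 3 15 1 2)(7 13) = [11, 2, 0, 15, 3, 16, 6, 13, 8, 4, 9, 14, 12, 7, 5, 1, 10]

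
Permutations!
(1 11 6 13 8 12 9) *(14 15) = (1 11 6 13 8 12 9)(14 15) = [0, 11, 2, 3, 4, 5, 13, 7, 12, 1, 10, 6, 9, 8, 15, 14]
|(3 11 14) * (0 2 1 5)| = 12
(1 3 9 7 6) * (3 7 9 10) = (1 7 6)(3 10) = [0, 7, 2, 10, 4, 5, 1, 6, 8, 9, 3]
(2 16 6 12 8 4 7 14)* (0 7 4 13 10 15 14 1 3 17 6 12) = (0 7 1 3 17 6)(2 16 12 8 13 10 15 14) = [7, 3, 16, 17, 4, 5, 0, 1, 13, 9, 15, 11, 8, 10, 2, 14, 12, 6]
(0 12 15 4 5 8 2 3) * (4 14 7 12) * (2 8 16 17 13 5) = (0 4 2 3)(5 16 17 13)(7 12 15 14) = [4, 1, 3, 0, 2, 16, 6, 12, 8, 9, 10, 11, 15, 5, 7, 14, 17, 13]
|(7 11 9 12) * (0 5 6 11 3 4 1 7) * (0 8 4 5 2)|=|(0 2)(1 7 3 5 6 11 9 12 8 4)|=10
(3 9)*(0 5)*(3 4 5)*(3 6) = (0 6 3 9 4 5) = [6, 1, 2, 9, 5, 0, 3, 7, 8, 4]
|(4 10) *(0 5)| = 2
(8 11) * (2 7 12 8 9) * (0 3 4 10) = (0 3 4 10)(2 7 12 8 11 9) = [3, 1, 7, 4, 10, 5, 6, 12, 11, 2, 0, 9, 8]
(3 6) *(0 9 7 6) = [9, 1, 2, 0, 4, 5, 3, 6, 8, 7] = (0 9 7 6 3)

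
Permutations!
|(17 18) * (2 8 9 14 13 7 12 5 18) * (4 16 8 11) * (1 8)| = 14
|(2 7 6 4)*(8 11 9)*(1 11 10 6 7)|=8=|(1 11 9 8 10 6 4 2)|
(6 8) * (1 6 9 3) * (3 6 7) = (1 7 3)(6 8 9) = [0, 7, 2, 1, 4, 5, 8, 3, 9, 6]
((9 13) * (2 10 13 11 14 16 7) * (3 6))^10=((2 10 13 9 11 14 16 7)(3 6))^10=(2 13 11 16)(7 10 9 14)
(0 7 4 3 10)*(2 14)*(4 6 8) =(0 7 6 8 4 3 10)(2 14) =[7, 1, 14, 10, 3, 5, 8, 6, 4, 9, 0, 11, 12, 13, 2]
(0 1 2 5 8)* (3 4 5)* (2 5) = (0 1 5 8)(2 3 4) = [1, 5, 3, 4, 2, 8, 6, 7, 0]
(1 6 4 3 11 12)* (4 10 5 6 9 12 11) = (1 9 12)(3 4)(5 6 10) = [0, 9, 2, 4, 3, 6, 10, 7, 8, 12, 5, 11, 1]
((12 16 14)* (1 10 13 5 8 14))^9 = (1 10 13 5 8 14 12 16)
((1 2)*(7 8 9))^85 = (1 2)(7 8 9)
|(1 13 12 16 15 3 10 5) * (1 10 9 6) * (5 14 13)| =11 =|(1 5 10 14 13 12 16 15 3 9 6)|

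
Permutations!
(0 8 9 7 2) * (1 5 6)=(0 8 9 7 2)(1 5 6)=[8, 5, 0, 3, 4, 6, 1, 2, 9, 7]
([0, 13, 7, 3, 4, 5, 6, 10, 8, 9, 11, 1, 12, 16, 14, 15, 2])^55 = [0, 11, 16, 3, 4, 5, 6, 2, 8, 9, 7, 10, 12, 1, 14, 15, 13]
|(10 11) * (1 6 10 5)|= |(1 6 10 11 5)|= 5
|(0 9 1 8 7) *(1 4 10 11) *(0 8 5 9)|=6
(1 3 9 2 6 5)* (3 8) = (1 8 3 9 2 6 5) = [0, 8, 6, 9, 4, 1, 5, 7, 3, 2]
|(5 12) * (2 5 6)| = 4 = |(2 5 12 6)|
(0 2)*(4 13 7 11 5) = (0 2)(4 13 7 11 5) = [2, 1, 0, 3, 13, 4, 6, 11, 8, 9, 10, 5, 12, 7]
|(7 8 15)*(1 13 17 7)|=6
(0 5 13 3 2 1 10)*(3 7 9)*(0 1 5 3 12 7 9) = (0 3 2 5 13 9 12 7)(1 10) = [3, 10, 5, 2, 4, 13, 6, 0, 8, 12, 1, 11, 7, 9]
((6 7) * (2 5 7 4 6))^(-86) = ((2 5 7)(4 6))^(-86) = (2 5 7)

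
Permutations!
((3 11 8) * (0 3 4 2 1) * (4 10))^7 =((0 3 11 8 10 4 2 1))^7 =(0 1 2 4 10 8 11 3)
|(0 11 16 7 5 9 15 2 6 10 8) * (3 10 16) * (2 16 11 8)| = 10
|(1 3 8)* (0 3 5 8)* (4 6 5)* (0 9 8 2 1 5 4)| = |(0 3 9 8 5 2 1)(4 6)| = 14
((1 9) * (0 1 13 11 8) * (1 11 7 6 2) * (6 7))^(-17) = ((0 11 8)(1 9 13 6 2))^(-17) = (0 11 8)(1 6 9 2 13)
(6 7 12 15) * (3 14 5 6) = [0, 1, 2, 14, 4, 6, 7, 12, 8, 9, 10, 11, 15, 13, 5, 3] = (3 14 5 6 7 12 15)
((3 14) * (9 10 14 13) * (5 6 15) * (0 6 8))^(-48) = (0 15 8 6 5)(3 9 14 13 10)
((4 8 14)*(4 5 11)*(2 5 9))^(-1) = (2 9 14 8 4 11 5)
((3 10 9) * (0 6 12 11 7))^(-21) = ((0 6 12 11 7)(3 10 9))^(-21) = (0 7 11 12 6)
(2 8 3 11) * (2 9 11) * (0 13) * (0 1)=(0 13 1)(2 8 3)(9 11)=[13, 0, 8, 2, 4, 5, 6, 7, 3, 11, 10, 9, 12, 1]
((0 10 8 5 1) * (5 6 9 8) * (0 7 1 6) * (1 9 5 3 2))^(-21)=(0 2 9 10 1 8 3 7)(5 6)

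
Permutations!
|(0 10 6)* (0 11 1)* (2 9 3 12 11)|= 9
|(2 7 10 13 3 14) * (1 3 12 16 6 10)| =5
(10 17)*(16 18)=(10 17)(16 18)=[0, 1, 2, 3, 4, 5, 6, 7, 8, 9, 17, 11, 12, 13, 14, 15, 18, 10, 16]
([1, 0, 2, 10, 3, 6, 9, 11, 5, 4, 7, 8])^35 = (0 1)(3 4 9 6 5 8 11 7 10)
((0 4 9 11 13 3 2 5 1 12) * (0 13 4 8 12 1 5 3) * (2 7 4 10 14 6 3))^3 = (0 13 12 8)(3 9 14 7 11 6 4 10) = ((0 8 12 13)(3 7 4 9 11 10 14 6))^3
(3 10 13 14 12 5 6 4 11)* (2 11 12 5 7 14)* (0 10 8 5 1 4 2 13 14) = (0 10 14 1 4 12 7)(2 11 3 8 5 6) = [10, 4, 11, 8, 12, 6, 2, 0, 5, 9, 14, 3, 7, 13, 1]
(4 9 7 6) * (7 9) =(9)(4 7 6) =[0, 1, 2, 3, 7, 5, 4, 6, 8, 9]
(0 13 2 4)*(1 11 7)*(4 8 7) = (0 13 2 8 7 1 11 4) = [13, 11, 8, 3, 0, 5, 6, 1, 7, 9, 10, 4, 12, 2]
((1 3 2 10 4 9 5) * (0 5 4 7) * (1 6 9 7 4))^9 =(0 7 4 10 2 3 1 9 6 5)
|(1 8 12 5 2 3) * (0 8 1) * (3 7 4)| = 8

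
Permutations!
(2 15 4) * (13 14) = (2 15 4)(13 14) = [0, 1, 15, 3, 2, 5, 6, 7, 8, 9, 10, 11, 12, 14, 13, 4]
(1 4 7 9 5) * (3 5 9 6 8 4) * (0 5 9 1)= (0 5)(1 3 9)(4 7 6 8)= [5, 3, 2, 9, 7, 0, 8, 6, 4, 1]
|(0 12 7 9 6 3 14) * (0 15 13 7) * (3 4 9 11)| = 6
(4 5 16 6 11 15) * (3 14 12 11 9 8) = (3 14 12 11 15 4 5 16 6 9 8) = [0, 1, 2, 14, 5, 16, 9, 7, 3, 8, 10, 15, 11, 13, 12, 4, 6]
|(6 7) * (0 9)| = |(0 9)(6 7)| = 2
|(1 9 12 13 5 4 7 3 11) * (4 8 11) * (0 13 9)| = |(0 13 5 8 11 1)(3 4 7)(9 12)| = 6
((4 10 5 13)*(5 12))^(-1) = ((4 10 12 5 13))^(-1) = (4 13 5 12 10)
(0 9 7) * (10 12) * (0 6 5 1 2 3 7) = (0 9)(1 2 3 7 6 5)(10 12) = [9, 2, 3, 7, 4, 1, 5, 6, 8, 0, 12, 11, 10]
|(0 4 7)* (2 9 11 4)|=6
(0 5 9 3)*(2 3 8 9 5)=[2, 1, 3, 0, 4, 5, 6, 7, 9, 8]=(0 2 3)(8 9)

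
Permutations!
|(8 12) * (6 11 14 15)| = 4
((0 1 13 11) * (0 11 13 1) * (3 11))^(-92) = ((13)(3 11))^(-92) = (13)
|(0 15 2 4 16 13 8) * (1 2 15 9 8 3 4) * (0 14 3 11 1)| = 11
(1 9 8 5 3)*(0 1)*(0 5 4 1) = (1 9 8 4)(3 5) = [0, 9, 2, 5, 1, 3, 6, 7, 4, 8]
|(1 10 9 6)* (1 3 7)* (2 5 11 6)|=9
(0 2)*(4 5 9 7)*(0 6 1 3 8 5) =(0 2 6 1 3 8 5 9 7 4) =[2, 3, 6, 8, 0, 9, 1, 4, 5, 7]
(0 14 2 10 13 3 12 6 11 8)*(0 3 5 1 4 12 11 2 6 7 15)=[14, 4, 10, 11, 12, 1, 2, 15, 3, 9, 13, 8, 7, 5, 6, 0]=(0 14 6 2 10 13 5 1 4 12 7 15)(3 11 8)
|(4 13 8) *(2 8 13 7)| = 4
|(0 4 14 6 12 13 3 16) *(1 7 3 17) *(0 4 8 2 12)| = |(0 8 2 12 13 17 1 7 3 16 4 14 6)| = 13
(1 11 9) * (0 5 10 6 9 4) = (0 5 10 6 9 1 11 4) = [5, 11, 2, 3, 0, 10, 9, 7, 8, 1, 6, 4]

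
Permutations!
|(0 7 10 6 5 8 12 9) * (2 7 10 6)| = |(0 10 2 7 6 5 8 12 9)| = 9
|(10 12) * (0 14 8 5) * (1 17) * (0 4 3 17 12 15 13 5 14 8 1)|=|(0 8 14 1 12 10 15 13 5 4 3 17)|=12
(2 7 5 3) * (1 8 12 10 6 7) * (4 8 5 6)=(1 5 3 2)(4 8 12 10)(6 7)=[0, 5, 1, 2, 8, 3, 7, 6, 12, 9, 4, 11, 10]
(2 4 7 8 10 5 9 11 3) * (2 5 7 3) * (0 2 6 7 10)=(0 2 4 3 5 9 11 6 7 8)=[2, 1, 4, 5, 3, 9, 7, 8, 0, 11, 10, 6]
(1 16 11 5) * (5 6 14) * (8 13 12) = (1 16 11 6 14 5)(8 13 12) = [0, 16, 2, 3, 4, 1, 14, 7, 13, 9, 10, 6, 8, 12, 5, 15, 11]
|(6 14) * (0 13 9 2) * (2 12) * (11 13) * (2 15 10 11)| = 6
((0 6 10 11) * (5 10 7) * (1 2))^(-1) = ((0 6 7 5 10 11)(1 2))^(-1) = (0 11 10 5 7 6)(1 2)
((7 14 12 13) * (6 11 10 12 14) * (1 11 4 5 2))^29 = ((14)(1 11 10 12 13 7 6 4 5 2))^29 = (14)(1 2 5 4 6 7 13 12 10 11)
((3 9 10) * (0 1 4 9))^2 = (0 4 10)(1 9 3)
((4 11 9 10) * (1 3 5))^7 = (1 3 5)(4 10 9 11)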